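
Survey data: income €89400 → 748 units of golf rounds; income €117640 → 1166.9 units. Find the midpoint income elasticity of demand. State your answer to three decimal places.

ΔQ = 1166.9 − 748 = 418.9; midpoint Q̄ = (748 + 1166.9)/2 = 957.45.
ΔI = 117640 − 89400 = 28240; midpoint Ī = (89400 + 117640)/2 = 103520.
η = (ΔQ/Q̄) ÷ (ΔI/Ī) = (418.9/957.45) ÷ (28240/103520) = 1.604.

1.604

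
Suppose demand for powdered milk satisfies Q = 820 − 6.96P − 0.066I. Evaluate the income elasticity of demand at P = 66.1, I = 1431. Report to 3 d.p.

At P = 66.1, I = 1431: Q = 265.498.
Holding P constant, ∂Q/∂I = −0.066.
η_I = (∂Q/∂I)·(I/Q) = -0.066 × (1431/265.498) = -0.356.

-0.356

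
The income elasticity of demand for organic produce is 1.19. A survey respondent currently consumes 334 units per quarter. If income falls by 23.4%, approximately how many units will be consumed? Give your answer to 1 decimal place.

241.0

%ΔQ ≈ η × %ΔI = 1.19 × (-23.4%) = -27.846%.
New Q ≈ 334 × (1 − 0.27846) = 241.0.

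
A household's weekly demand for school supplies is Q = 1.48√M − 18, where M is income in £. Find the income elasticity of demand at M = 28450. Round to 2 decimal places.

At M = 28450: Q = 231.633.
dQ/dM = 1.48/(2√M) = 0.00438723 at this income.
η = (dQ/dM)·(M/Q) = 0.00438723 × (28450/231.633) = 0.54.

0.54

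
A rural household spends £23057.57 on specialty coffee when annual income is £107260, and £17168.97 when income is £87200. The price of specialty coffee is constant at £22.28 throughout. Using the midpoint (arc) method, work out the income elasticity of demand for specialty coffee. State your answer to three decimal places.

With a constant price, Q₁ = 23057.57/22.28 = 1034.900 and Q₂ = 17168.97/22.28 = 770.600 (equivalently, work directly with expenditure since P cancels).
Midpoint %ΔQ = (17168.97 − 23057.57)/20113.27 = -0.29277; midpoint %ΔI = (87200 − 107260)/97230 = -0.20631.
η = -0.29277 / -0.20631 = 1.419.

1.419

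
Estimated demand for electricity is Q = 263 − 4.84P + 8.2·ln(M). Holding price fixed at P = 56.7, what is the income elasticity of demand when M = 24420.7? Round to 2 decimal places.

At P = 56.7, M = 24420.7: Q = 71.418.
Holding P constant, ∂Q/∂M = 8.2/M = 0.000335781.
η_M = (∂Q/∂M)·(M/Q) = 0.000335781 × (24420.7/71.418) = 0.11.

0.11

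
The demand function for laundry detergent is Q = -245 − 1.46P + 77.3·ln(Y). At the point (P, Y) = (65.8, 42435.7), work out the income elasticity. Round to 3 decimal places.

0.160

At P = 65.8, Y = 42435.7: Q = 482.621.
Holding P constant, ∂Q/∂Y = 77.3/Y = 0.00182158.
η_Y = (∂Q/∂Y)·(Y/Q) = 0.00182158 × (42435.7/482.621) = 0.160.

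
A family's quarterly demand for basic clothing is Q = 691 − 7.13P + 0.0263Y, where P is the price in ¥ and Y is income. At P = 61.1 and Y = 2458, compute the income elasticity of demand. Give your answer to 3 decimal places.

At P = 61.1, Y = 2458: Q = 320.002.
Holding P constant, ∂Q/∂Y = 0.0263.
η_Y = (∂Q/∂Y)·(Y/Q) = 0.0263 × (2458/320.002) = 0.202.

0.202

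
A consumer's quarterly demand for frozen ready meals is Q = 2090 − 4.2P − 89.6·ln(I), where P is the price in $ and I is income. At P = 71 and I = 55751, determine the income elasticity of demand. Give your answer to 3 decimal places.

At P = 71, I = 55751: Q = 812.593.
Holding P constant, ∂Q/∂I = -89.6/I = -0.00160715.
η_I = (∂Q/∂I)·(I/Q) = -0.00160715 × (55751/812.593) = -0.110.

-0.110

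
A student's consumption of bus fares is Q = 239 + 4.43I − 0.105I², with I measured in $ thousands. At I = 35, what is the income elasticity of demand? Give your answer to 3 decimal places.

At I = 35: Q = 265.4250.
dQ/dI = 4.43 − 0.21I = -2.92000.
η = (dQ/dI)·(I/Q) = -2.92000 × (35/265.4250) = -0.385.

-0.385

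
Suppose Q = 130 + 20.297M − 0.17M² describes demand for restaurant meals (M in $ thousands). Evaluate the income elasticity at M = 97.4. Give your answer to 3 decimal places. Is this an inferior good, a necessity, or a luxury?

-2.527 (inferior good)

At M = 97.4: Q = 494.1786.
dQ/dM = 20.297 − 0.34M = -12.81900.
η = (dQ/dM)·(M/Q) = -12.81900 × (97.4/494.1786) = -2.527.
η < 0 ⇒ inferior good.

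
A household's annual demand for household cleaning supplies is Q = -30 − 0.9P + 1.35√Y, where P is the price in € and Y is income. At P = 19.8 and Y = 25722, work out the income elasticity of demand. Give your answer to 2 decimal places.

At P = 19.8, Y = 25722: Q = 168.694.
Holding P constant, ∂Q/∂Y = 1.35/(2√Y) = 0.00420873.
η_Y = (∂Q/∂Y)·(Y/Q) = 0.00420873 × (25722/168.694) = 0.64.

0.64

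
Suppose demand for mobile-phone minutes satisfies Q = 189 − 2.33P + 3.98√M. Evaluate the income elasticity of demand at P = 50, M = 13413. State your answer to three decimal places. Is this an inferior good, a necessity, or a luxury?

At P = 50, M = 13413: Q = 533.442.
Holding P constant, ∂Q/∂M = 3.98/(2√M) = 0.0171826.
η_M = (∂Q/∂M)·(M/Q) = 0.0171826 × (13413/533.442) = 0.432.
Since 0 < η < 1, this is a necessity.

0.432 (necessity)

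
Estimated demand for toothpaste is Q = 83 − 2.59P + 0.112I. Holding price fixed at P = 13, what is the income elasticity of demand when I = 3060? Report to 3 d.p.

0.874

At P = 13, I = 3060: Q = 392.050.
Holding P constant, ∂Q/∂I = 0.112.
η_I = (∂Q/∂I)·(I/Q) = 0.112 × (3060/392.050) = 0.874.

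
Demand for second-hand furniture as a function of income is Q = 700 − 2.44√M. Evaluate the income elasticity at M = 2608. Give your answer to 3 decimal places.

At M = 2608: Q = 575.393.
dQ/dM = -2.44/(2√M) = -0.0238894 at this income.
η = (dQ/dM)·(M/Q) = -0.0238894 × (2608/575.393) = -0.108.

-0.108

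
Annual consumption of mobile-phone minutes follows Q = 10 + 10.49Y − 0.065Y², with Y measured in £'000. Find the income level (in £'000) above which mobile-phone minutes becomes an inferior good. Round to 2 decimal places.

80.69

dQ/dY = 10.49 − 0.13Y.
The good is inferior where dQ/dY < 0. Setting dQ/dY = 0 gives Y = 10.49 / 0.13 = 80.69.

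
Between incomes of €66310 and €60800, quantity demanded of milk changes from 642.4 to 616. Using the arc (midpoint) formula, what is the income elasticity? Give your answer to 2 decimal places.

0.48

ΔQ = 616 − 642.4 = -26.4; midpoint Q̄ = (642.4 + 616)/2 = 629.2.
ΔI = 60800 − 66310 = -5510; midpoint Ī = (66310 + 60800)/2 = 63555.
η = (ΔQ/Q̄) ÷ (ΔI/Ī) = (-26.4/629.2) ÷ (-5510/63555) = 0.48.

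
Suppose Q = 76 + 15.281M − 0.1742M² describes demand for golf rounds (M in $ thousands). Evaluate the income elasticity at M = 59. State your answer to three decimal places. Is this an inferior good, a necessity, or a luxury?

-0.838 (inferior good)

At M = 59: Q = 371.1888.
dQ/dM = 15.281 − 0.3484M = -5.27460.
η = (dQ/dM)·(M/Q) = -5.27460 × (59/371.1888) = -0.838.
η < 0 ⇒ inferior good.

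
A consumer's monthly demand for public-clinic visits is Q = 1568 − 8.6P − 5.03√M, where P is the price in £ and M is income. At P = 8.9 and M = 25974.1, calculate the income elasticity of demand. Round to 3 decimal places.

At P = 8.9, M = 25974.1: Q = 680.801.
Holding P constant, ∂Q/∂M = -5.03/(2√M) = -0.0156051.
η_M = (∂Q/∂M)·(M/Q) = -0.0156051 × (25974.1/680.801) = -0.595.

-0.595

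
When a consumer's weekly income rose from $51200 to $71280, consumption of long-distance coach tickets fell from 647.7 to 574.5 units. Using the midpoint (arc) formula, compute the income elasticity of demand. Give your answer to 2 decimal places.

-0.37

ΔQ = 574.5 − 647.7 = -73.2; midpoint Q̄ = (647.7 + 574.5)/2 = 611.1.
ΔI = 71280 − 51200 = 20080; midpoint Ī = (51200 + 71280)/2 = 61240.
η = (ΔQ/Q̄) ÷ (ΔI/Ī) = (-73.2/611.1) ÷ (20080/61240) = -0.37.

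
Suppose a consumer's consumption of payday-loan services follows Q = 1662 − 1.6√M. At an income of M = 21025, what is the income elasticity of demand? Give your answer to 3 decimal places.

At M = 21025: Q = 1430.000.
dQ/dM = -1.6/(2√M) = -0.00551724 at this income.
η = (dQ/dM)·(M/Q) = -0.00551724 × (21025/1430.000) = -0.081.

-0.081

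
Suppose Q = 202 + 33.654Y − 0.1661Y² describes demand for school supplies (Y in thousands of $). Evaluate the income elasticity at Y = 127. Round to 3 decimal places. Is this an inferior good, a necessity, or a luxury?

-0.603 (inferior good)

At Y = 127: Q = 1797.0311.
dQ/dY = 33.654 − 0.3322Y = -8.53540.
η = (dQ/dY)·(Y/Q) = -8.53540 × (127/1797.0311) = -0.603.
η < 0 ⇒ inferior good.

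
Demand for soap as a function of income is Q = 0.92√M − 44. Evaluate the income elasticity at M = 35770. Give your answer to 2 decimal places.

At M = 35770: Q = 129.999.
dQ/dM = 0.92/(2√M) = 0.00243219 at this income.
η = (dQ/dM)·(M/Q) = 0.00243219 × (35770/129.999) = 0.67.

0.67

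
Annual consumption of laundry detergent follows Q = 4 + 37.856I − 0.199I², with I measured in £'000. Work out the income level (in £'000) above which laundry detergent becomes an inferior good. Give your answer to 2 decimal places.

dQ/dI = 37.856 − 0.398I.
The good is inferior where dQ/dI < 0. Setting dQ/dI = 0 gives I = 37.856 / 0.398 = 95.12.

95.12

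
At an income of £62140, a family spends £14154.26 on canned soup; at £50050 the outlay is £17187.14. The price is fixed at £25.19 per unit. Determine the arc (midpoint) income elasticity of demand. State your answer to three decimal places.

With a constant price, Q₁ = 14154.26/25.19 = 561.900 and Q₂ = 17187.14/25.19 = 682.300 (equivalently, work directly with expenditure since P cancels).
Midpoint %ΔQ = (17187.14 − 14154.26)/15670.70 = 0.19354; midpoint %ΔI = (50050 − 62140)/56095 = -0.21553.
η = 0.19354 / -0.21553 = -0.898.

-0.898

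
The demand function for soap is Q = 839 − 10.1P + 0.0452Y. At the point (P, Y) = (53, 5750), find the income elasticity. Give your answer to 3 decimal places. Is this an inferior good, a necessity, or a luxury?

At P = 53, Y = 5750: Q = 563.600.
Holding P constant, ∂Q/∂Y = 0.0452.
η_Y = (∂Q/∂Y)·(Y/Q) = 0.0452 × (5750/563.600) = 0.461.
Since 0 < η < 1, this is a necessity.

0.461 (necessity)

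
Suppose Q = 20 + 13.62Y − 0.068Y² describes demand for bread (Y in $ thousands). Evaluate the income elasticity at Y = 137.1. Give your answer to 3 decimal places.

-1.131

At Y = 137.1: Q = 609.1461.
dQ/dY = 13.62 − 0.136Y = -5.02560.
η = (dQ/dY)·(Y/Q) = -5.02560 × (137.1/609.1461) = -1.131.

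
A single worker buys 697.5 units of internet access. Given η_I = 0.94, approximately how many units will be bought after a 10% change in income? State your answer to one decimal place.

763.1

%ΔQ ≈ η × %ΔI = 0.94 × 10% = 9.4%.
New Q ≈ 697.5 × (1 + 0.094) = 763.1.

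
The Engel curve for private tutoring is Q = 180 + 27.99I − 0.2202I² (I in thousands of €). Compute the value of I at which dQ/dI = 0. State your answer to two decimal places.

dQ/dI = 27.99 − 0.4404I.
The good is inferior where dQ/dI < 0. Setting dQ/dI = 0 gives I = 27.99 / 0.4404 = 63.56.

63.56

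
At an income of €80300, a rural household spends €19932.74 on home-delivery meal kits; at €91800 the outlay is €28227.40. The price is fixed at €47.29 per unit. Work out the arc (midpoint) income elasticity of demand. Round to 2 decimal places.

With a constant price, Q₁ = 19932.74/47.29 = 421.500 and Q₂ = 28227.40/47.29 = 596.900 (equivalently, work directly with expenditure since P cancels).
Midpoint %ΔQ = (28227.40 − 19932.74)/24080.07 = 0.34446; midpoint %ΔI = (91800 − 80300)/86050 = 0.13364.
η = 0.34446 / 0.13364 = 2.58.

2.58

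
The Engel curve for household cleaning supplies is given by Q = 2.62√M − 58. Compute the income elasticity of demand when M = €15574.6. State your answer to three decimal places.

0.608

At M = 15574.6: Q = 268.971.
dQ/dM = 2.62/(2√M) = 0.0104969 at this income.
η = (dQ/dM)·(M/Q) = 0.0104969 × (15574.6/268.971) = 0.608.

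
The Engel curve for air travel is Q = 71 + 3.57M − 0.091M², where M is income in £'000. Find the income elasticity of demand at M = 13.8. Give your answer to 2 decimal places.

0.14

At M = 13.8: Q = 102.9360.
dQ/dM = 3.57 − 0.182M = 1.05840.
η = (dQ/dM)·(M/Q) = 1.05840 × (13.8/102.9360) = 0.14.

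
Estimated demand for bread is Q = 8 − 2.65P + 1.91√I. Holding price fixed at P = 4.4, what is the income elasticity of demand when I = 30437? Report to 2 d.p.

0.51

At P = 4.4, I = 30437: Q = 329.562.
Holding P constant, ∂Q/∂I = 1.91/(2√I) = 0.00547397.
η_I = (∂Q/∂I)·(I/Q) = 0.00547397 × (30437/329.562) = 0.51.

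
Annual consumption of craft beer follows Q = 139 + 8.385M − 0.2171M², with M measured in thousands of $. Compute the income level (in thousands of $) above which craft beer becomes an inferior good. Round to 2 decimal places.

dQ/dM = 8.385 − 0.4342M.
The good is inferior where dQ/dM < 0. Setting dQ/dM = 0 gives M = 8.385 / 0.4342 = 19.31.

19.31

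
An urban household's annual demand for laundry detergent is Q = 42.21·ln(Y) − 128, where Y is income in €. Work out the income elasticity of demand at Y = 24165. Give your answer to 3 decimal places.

At Y = 24165: Q = 298.011.
dQ/dY = 42.21/Y = 0.00174674 at this income.
η = (dQ/dY)·(Y/Q) = 0.00174674 × (24165/298.011) = 0.142.

0.142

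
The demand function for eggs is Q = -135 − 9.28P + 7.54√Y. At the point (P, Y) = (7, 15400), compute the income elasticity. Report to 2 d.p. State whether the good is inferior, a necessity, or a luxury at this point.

At P = 7, Y = 15400: Q = 735.729.
Holding P constant, ∂Q/∂Y = 7.54/(2√Y) = 0.0303795.
η_Y = (∂Q/∂Y)·(Y/Q) = 0.0303795 × (15400/735.729) = 0.64.
Since 0 < η < 1, this is a necessity.

0.64 (necessity)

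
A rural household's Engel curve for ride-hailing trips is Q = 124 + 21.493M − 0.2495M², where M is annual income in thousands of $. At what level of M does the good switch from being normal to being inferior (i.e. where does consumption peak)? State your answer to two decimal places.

43.07

dQ/dM = 21.493 − 0.499M.
The good is inferior where dQ/dM < 0. Setting dQ/dM = 0 gives M = 21.493 / 0.499 = 43.07.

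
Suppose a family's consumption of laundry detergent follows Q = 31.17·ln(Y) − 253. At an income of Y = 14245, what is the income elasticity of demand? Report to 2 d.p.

0.69

At Y = 14245: Q = 45.115.
dQ/dY = 31.17/Y = 0.00218814 at this income.
η = (dQ/dY)·(Y/Q) = 0.00218814 × (14245/45.115) = 0.69.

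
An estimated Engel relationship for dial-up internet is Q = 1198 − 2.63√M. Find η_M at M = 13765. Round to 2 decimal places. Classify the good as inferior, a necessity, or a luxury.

-0.17 (inferior good)

At M = 13765: Q = 889.437.
dQ/dM = -2.63/(2√M) = -0.0112082 at this income.
η = (dQ/dM)·(M/Q) = -0.0112082 × (13765/889.437) = -0.17.
Since η < 0, the good is an inferior good.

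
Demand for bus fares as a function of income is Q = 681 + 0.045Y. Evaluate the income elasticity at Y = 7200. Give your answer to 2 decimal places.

0.32

At Y = 7200: Q = 1005.000.
dQ/dY = 0.045.
η = (dQ/dY)·(Y/Q) = 0.045 × (7200/1005.000) = 0.32.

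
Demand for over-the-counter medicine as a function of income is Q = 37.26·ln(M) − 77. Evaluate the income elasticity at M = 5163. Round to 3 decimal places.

0.154

At M = 5163: Q = 241.546.
dQ/dM = 37.26/M = 0.00721673 at this income.
η = (dQ/dM)·(M/Q) = 0.00721673 × (5163/241.546) = 0.154.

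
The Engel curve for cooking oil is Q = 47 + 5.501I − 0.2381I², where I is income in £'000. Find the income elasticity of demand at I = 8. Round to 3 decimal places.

At I = 8: Q = 75.7696.
dQ/dI = 5.501 − 0.4762I = 1.69140.
η = (dQ/dI)·(I/Q) = 1.69140 × (8/75.7696) = 0.179.

0.179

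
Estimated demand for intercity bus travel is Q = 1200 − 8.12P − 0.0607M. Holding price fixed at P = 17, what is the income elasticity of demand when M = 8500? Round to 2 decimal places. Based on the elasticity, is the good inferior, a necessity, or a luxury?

-0.94 (inferior good)

At P = 17, M = 8500: Q = 546.010.
Holding P constant, ∂Q/∂M = −0.0607.
η_M = (∂Q/∂M)·(M/Q) = -0.0607 × (8500/546.010) = -0.94.
Since η < 0, this is an inferior good.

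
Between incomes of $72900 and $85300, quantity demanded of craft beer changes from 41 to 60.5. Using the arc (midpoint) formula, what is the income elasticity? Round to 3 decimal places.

2.451

ΔQ = 60.5 − 41 = 19.5; midpoint Q̄ = (41 + 60.5)/2 = 50.75.
ΔI = 85300 − 72900 = 12400; midpoint Ī = (72900 + 85300)/2 = 79100.
η = (ΔQ/Q̄) ÷ (ΔI/Ī) = (19.5/50.75) ÷ (12400/79100) = 2.451.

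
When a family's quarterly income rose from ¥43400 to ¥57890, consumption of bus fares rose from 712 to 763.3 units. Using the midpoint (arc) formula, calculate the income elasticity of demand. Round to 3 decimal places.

ΔQ = 763.3 − 712 = 51.3; midpoint Q̄ = (712 + 763.3)/2 = 737.65.
ΔI = 57890 − 43400 = 14490; midpoint Ī = (43400 + 57890)/2 = 50645.
η = (ΔQ/Q̄) ÷ (ΔI/Ī) = (51.3/737.65) ÷ (14490/50645) = 0.243.

0.243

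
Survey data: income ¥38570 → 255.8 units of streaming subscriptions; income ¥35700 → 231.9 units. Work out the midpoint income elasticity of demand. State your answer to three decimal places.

ΔQ = 231.9 − 255.8 = -23.9; midpoint Q̄ = (255.8 + 231.9)/2 = 243.85.
ΔI = 35700 − 38570 = -2870; midpoint Ī = (38570 + 35700)/2 = 37135.
η = (ΔQ/Q̄) ÷ (ΔI/Ī) = (-23.9/243.85) ÷ (-2870/37135) = 1.268.

1.268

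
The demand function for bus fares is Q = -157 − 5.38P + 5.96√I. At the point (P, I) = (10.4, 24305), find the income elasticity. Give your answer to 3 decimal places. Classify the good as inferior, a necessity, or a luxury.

0.649 (necessity)

At P = 10.4, I = 24305: Q = 716.216.
Holding P constant, ∂Q/∂I = 5.96/(2√I) = 0.0191147.
η_I = (∂Q/∂I)·(I/Q) = 0.0191147 × (24305/716.216) = 0.649.
Since 0 < η < 1, this is a necessity.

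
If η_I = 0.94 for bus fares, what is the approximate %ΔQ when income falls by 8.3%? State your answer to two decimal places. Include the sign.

-7.80%

%ΔQ ≈ η × %ΔI = 0.94 × (-8.3%) = -7.80%.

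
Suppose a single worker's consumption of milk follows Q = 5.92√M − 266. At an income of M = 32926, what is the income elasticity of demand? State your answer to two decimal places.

0.66

At M = 32926: Q = 808.215.
dQ/dM = 5.92/(2√M) = 0.0163126 at this income.
η = (dQ/dM)·(M/Q) = 0.0163126 × (32926/808.215) = 0.66.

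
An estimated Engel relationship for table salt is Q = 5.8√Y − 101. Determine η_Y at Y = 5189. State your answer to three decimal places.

0.659

At Y = 5189: Q = 316.801.
dQ/dY = 5.8/(2√Y) = 0.0402584 at this income.
η = (dQ/dY)·(Y/Q) = 0.0402584 × (5189/316.801) = 0.659.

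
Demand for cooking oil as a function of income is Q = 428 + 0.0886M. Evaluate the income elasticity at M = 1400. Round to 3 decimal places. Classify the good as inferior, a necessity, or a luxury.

0.225 (necessity)

At M = 1400: Q = 552.040.
dQ/dM = 0.0886.
η = (dQ/dM)·(M/Q) = 0.0886 × (1400/552.040) = 0.225.
Since 0 < η < 1, the good is a necessity.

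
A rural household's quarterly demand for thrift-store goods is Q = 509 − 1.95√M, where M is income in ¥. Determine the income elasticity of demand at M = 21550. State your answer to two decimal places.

-0.64

At M = 21550: Q = 222.742.
dQ/dM = -1.95/(2√M) = -0.00664173 at this income.
η = (dQ/dM)·(M/Q) = -0.00664173 × (21550/222.742) = -0.64.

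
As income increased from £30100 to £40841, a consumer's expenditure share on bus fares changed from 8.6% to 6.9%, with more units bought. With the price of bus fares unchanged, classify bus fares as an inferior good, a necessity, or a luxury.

necessity

Quantity rises but the budget share falls as income rises, so 0 < η < 1.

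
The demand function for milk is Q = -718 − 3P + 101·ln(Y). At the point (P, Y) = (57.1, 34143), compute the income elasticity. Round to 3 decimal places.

0.612

At P = 57.1, Y = 34143: Q = 164.970.
Holding P constant, ∂Q/∂Y = 101/Y = 0.00295815.
η_Y = (∂Q/∂Y)·(Y/Q) = 0.00295815 × (34143/164.970) = 0.612.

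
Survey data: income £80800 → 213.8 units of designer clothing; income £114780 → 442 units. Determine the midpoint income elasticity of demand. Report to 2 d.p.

ΔQ = 442 − 213.8 = 228.2; midpoint Q̄ = (213.8 + 442)/2 = 327.9.
ΔI = 114780 − 80800 = 33980; midpoint Ī = (80800 + 114780)/2 = 97790.
η = (ΔQ/Q̄) ÷ (ΔI/Ī) = (228.2/327.9) ÷ (33980/97790) = 2.00.

2.00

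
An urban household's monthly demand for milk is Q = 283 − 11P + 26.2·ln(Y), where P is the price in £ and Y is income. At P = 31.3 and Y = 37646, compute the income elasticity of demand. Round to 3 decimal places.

At P = 31.3, Y = 37646: Q = 214.743.
Holding P constant, ∂Q/∂Y = 26.2/Y = 0.000695957.
η_Y = (∂Q/∂Y)·(Y/Q) = 0.000695957 × (37646/214.743) = 0.122.

0.122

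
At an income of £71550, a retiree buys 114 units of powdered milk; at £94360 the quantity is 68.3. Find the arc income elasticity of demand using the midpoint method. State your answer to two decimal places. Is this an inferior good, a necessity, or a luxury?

-1.82 (inferior good)

ΔQ = 68.3 − 114 = -45.7; midpoint Q̄ = (114 + 68.3)/2 = 91.15.
ΔI = 94360 − 71550 = 22810; midpoint Ī = (71550 + 94360)/2 = 82955.
η = (ΔQ/Q̄) ÷ (ΔI/Ī) = (-45.7/91.15) ÷ (22810/82955) = -1.82.
η < 0 ⇒ inferior good.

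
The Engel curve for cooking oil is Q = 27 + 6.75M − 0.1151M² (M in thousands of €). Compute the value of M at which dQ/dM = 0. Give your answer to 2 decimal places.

29.32

dQ/dM = 6.75 − 0.2302M.
The good is inferior where dQ/dM < 0. Setting dQ/dM = 0 gives M = 6.75 / 0.2302 = 29.32.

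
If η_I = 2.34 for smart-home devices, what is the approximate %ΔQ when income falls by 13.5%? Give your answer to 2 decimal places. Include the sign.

%ΔQ ≈ η × %ΔI = 2.34 × (-13.5%) = -31.59%.

-31.59%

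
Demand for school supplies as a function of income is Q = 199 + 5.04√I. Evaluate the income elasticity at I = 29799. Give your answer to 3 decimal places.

0.407

At I = 29799: Q = 1069.024.
dQ/dI = 5.04/(2√I) = 0.0145982 at this income.
η = (dQ/dI)·(I/Q) = 0.0145982 × (29799/1069.024) = 0.407.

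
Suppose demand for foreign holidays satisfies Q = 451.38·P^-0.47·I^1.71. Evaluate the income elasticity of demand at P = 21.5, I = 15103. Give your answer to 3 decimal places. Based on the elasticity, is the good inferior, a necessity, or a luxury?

For a multiplicative demand Q = A·P^α·I^β, the income elasticity is β everywhere.
Here β = 1.71, so η = 1.710.
Since η > 1, this is a luxury.

1.710 (luxury)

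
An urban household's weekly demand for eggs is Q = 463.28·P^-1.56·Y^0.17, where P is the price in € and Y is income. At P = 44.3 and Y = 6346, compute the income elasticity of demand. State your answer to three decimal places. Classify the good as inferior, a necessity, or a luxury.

0.170 (necessity)

For a multiplicative demand Q = A·P^α·Y^β, the income elasticity is β everywhere.
Here β = 0.17, so η = 0.170.
Since 0 < η < 1, this is a necessity.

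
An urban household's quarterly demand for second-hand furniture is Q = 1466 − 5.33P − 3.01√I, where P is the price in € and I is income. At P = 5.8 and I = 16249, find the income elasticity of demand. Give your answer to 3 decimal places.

At P = 5.8, I = 16249: Q = 1051.397.
Holding P constant, ∂Q/∂I = -3.01/(2√I) = -0.0118066.
η_I = (∂Q/∂I)·(I/Q) = -0.0118066 × (16249/1051.397) = -0.182.

-0.182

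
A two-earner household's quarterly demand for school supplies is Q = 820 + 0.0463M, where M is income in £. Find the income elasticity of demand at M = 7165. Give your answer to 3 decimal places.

0.288

At M = 7165: Q = 1151.740.
dQ/dM = 0.0463.
η = (dQ/dM)·(M/Q) = 0.0463 × (7165/1151.740) = 0.288.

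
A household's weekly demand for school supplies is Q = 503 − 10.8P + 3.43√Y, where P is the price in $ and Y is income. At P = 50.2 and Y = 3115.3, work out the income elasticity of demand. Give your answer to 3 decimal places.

0.629

At P = 50.2, Y = 3115.3: Q = 152.285.
Holding P constant, ∂Q/∂Y = 3.43/(2√Y) = 0.0307266.
η_Y = (∂Q/∂Y)·(Y/Q) = 0.0307266 × (3115.3/152.285) = 0.629.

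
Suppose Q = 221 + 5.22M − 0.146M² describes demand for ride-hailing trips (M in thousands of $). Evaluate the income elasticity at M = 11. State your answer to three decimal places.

0.085

At M = 11: Q = 260.7540.
dQ/dM = 5.22 − 0.292M = 2.00800.
η = (dQ/dM)·(M/Q) = 2.00800 × (11/260.7540) = 0.085.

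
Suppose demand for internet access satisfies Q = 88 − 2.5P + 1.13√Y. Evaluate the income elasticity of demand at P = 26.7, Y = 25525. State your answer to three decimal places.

At P = 26.7, Y = 25525: Q = 201.785.
Holding P constant, ∂Q/∂Y = 1.13/(2√Y) = 0.00353643.
η_Y = (∂Q/∂Y)·(Y/Q) = 0.00353643 × (25525/201.785) = 0.447.

0.447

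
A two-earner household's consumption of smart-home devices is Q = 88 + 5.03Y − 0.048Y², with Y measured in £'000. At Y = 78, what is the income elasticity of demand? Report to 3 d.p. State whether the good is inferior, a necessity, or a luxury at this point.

-1.018 (inferior good)

At Y = 78: Q = 188.3080.
dQ/dY = 5.03 − 0.096Y = -2.45800.
η = (dQ/dY)·(Y/Q) = -2.45800 × (78/188.3080) = -1.018.
η < 0 ⇒ inferior good.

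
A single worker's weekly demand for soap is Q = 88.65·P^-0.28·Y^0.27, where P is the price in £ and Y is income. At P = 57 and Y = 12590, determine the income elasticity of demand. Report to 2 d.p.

For a multiplicative demand Q = A·P^α·Y^β, the income elasticity is β everywhere.
Here β = 0.27, so η = 0.27.

0.27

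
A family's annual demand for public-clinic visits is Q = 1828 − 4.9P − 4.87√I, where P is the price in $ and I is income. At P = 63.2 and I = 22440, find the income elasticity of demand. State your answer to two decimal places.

At P = 63.2, I = 22440: Q = 788.795.
Holding P constant, ∂Q/∂I = -4.87/(2√I) = -0.016255.
η_I = (∂Q/∂I)·(I/Q) = -0.016255 × (22440/788.795) = -0.46.

-0.46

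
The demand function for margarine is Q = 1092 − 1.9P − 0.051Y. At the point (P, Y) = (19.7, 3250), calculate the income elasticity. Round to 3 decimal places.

At P = 19.7, Y = 3250: Q = 888.820.
Holding P constant, ∂Q/∂Y = −0.051.
η_Y = (∂Q/∂Y)·(Y/Q) = -0.051 × (3250/888.820) = -0.186.

-0.186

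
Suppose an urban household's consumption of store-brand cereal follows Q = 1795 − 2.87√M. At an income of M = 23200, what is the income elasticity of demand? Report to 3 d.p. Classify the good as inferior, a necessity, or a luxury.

-0.161 (inferior good)

At M = 23200: Q = 1357.855.
dQ/dM = -2.87/(2√M) = -0.00942124 at this income.
η = (dQ/dM)·(M/Q) = -0.00942124 × (23200/1357.855) = -0.161.
Since η < 0, the good is an inferior good.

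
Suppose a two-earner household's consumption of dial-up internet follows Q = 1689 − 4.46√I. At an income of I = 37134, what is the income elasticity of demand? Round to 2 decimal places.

-0.52

At I = 37134: Q = 829.550.
dQ/dI = -4.46/(2√I) = -0.0115723 at this income.
η = (dQ/dI)·(I/Q) = -0.0115723 × (37134/829.550) = -0.52.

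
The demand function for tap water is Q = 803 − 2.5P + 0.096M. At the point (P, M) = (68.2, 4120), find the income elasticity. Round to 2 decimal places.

At P = 68.2, M = 4120: Q = 1028.020.
Holding P constant, ∂Q/∂M = 0.096.
η_M = (∂Q/∂M)·(M/Q) = 0.096 × (4120/1028.020) = 0.38.

0.38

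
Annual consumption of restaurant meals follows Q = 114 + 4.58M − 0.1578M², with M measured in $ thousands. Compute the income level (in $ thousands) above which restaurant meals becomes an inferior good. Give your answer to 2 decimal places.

dQ/dM = 4.58 − 0.3156M.
The good is inferior where dQ/dM < 0. Setting dQ/dM = 0 gives M = 4.58 / 0.3156 = 14.51.

14.51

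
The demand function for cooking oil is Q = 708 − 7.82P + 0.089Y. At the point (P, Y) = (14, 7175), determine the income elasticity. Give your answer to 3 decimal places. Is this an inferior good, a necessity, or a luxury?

At P = 14, Y = 7175: Q = 1237.095.
Holding P constant, ∂Q/∂Y = 0.089.
η_Y = (∂Q/∂Y)·(Y/Q) = 0.089 × (7175/1237.095) = 0.516.
Since 0 < η < 1, this is a necessity.

0.516 (necessity)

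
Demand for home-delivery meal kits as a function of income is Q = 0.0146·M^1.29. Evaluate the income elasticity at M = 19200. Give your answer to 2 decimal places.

For Q = A·M^β the income elasticity is constant and equal to β.
Here β = 1.29, so η = 1.29.

1.29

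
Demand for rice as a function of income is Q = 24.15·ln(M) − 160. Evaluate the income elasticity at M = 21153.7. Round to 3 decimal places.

At M = 21153.7: Q = 80.524.
dQ/dM = 24.15/M = 0.00114164 at this income.
η = (dQ/dM)·(M/Q) = 0.00114164 × (21153.7/80.524) = 0.300.

0.300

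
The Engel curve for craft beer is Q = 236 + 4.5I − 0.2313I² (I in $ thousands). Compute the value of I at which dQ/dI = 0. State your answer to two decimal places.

9.73

dQ/dI = 4.5 − 0.4626I.
The good is inferior where dQ/dI < 0. Setting dQ/dI = 0 gives I = 4.5 / 0.4626 = 9.73.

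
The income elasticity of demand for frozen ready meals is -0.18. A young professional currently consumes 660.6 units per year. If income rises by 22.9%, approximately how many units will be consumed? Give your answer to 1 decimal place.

633.4

%ΔQ ≈ η × %ΔI = -0.18 × 22.9% = -4.122%.
New Q ≈ 660.6 × (1 − 0.04122) = 633.4.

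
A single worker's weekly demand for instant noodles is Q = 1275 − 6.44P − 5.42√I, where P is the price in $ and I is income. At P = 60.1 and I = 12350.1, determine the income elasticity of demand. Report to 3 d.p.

-1.054

At P = 60.1, I = 12350.1: Q = 285.626.
Holding P constant, ∂Q/∂I = -5.42/(2√I) = -0.0243856.
η_I = (∂Q/∂I)·(I/Q) = -0.0243856 × (12350.1/285.626) = -1.054.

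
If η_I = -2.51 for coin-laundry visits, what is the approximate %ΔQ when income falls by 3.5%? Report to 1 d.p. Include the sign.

%ΔQ ≈ η × %ΔI = -2.51 × (-3.5%) = 8.8%.

8.8%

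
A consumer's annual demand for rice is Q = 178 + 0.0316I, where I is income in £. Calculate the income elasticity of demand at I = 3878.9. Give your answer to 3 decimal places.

At I = 3878.9: Q = 300.573.
dQ/dI = 0.0316.
η = (dQ/dI)·(I/Q) = 0.0316 × (3878.9/300.573) = 0.408.

0.408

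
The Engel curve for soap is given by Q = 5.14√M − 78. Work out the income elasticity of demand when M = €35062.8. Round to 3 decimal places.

0.544

At M = 35062.8: Q = 884.468.
dQ/dM = 5.14/(2√M) = 0.0137249 at this income.
η = (dQ/dM)·(M/Q) = 0.0137249 × (35062.8/884.468) = 0.544.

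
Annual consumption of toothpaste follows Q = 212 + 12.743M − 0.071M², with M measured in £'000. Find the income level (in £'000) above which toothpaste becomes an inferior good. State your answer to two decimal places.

dQ/dM = 12.743 − 0.142M.
The good is inferior where dQ/dM < 0. Setting dQ/dM = 0 gives M = 12.743 / 0.142 = 89.74.

89.74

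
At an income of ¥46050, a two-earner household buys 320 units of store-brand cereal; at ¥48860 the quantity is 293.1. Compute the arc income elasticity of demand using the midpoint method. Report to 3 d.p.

-1.482

ΔQ = 293.1 − 320 = -26.9; midpoint Q̄ = (320 + 293.1)/2 = 306.55.
ΔI = 48860 − 46050 = 2810; midpoint Ī = (46050 + 48860)/2 = 47455.
η = (ΔQ/Q̄) ÷ (ΔI/Ī) = (-26.9/306.55) ÷ (2810/47455) = -1.482.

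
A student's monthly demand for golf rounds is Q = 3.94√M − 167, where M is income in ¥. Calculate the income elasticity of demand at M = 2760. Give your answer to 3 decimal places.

At M = 2760: Q = 39.991.
dQ/dM = 3.94/(2√M) = 0.0374983 at this income.
η = (dQ/dM)·(M/Q) = 0.0374983 × (2760/39.991) = 2.588.

2.588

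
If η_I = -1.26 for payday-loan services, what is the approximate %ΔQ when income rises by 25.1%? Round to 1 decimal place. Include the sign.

%ΔQ ≈ η × %ΔI = -1.26 × 25.1% = -31.6%.

-31.6%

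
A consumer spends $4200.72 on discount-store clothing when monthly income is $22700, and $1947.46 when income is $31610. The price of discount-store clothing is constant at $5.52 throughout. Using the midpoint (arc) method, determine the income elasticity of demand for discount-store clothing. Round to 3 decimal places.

-2.234

With a constant price, Q₁ = 4200.72/5.52 = 761.000 and Q₂ = 1947.46/5.52 = 352.801 (equivalently, work directly with expenditure since P cancels).
Midpoint %ΔQ = (1947.46 − 4200.72)/3074.09 = -0.73298; midpoint %ΔI = (31610 − 22700)/27155 = 0.32812.
η = -0.73298 / 0.32812 = -2.234.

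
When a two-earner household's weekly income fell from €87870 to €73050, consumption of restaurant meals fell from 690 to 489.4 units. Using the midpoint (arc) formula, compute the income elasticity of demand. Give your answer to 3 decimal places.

1.847

ΔQ = 489.4 − 690 = -200.6; midpoint Q̄ = (690 + 489.4)/2 = 589.7.
ΔI = 73050 − 87870 = -14820; midpoint Ī = (87870 + 73050)/2 = 80460.
η = (ΔQ/Q̄) ÷ (ΔI/Ī) = (-200.6/589.7) ÷ (-14820/80460) = 1.847.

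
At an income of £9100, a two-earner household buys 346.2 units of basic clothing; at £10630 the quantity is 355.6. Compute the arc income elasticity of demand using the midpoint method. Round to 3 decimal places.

0.173

ΔQ = 355.6 − 346.2 = 9.4; midpoint Q̄ = (346.2 + 355.6)/2 = 350.9.
ΔI = 10630 − 9100 = 1530; midpoint Ī = (9100 + 10630)/2 = 9865.
η = (ΔQ/Q̄) ÷ (ΔI/Ī) = (9.4/350.9) ÷ (1530/9865) = 0.173.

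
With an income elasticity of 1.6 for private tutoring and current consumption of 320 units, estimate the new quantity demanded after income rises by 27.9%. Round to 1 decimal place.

%ΔQ ≈ η × %ΔI = 1.6 × 27.9% = 44.64%.
New Q ≈ 320 × (1 + 0.4464) = 462.8.

462.8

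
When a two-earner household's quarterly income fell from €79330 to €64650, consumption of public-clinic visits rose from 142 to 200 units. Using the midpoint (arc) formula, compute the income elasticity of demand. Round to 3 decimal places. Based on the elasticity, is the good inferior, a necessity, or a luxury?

-1.663 (inferior good)

ΔQ = 200 − 142 = 58; midpoint Q̄ = (142 + 200)/2 = 171.
ΔI = 64650 − 79330 = -14680; midpoint Ī = (79330 + 64650)/2 = 71990.
η = (ΔQ/Q̄) ÷ (ΔI/Ī) = (58/171) ÷ (-14680/71990) = -1.663.
η < 0 ⇒ inferior good.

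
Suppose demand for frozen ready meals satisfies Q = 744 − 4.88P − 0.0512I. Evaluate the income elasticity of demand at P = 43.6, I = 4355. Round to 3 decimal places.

At P = 43.6, I = 4355: Q = 308.256.
Holding P constant, ∂Q/∂I = −0.0512.
η_I = (∂Q/∂I)·(I/Q) = -0.0512 × (4355/308.256) = -0.723.

-0.723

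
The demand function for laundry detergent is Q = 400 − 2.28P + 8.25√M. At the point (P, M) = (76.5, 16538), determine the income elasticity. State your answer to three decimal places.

At P = 76.5, M = 16538: Q = 1286.531.
Holding P constant, ∂Q/∂M = 8.25/(2√M) = 0.0320762.
η_M = (∂Q/∂M)·(M/Q) = 0.0320762 × (16538/1286.531) = 0.412.

0.412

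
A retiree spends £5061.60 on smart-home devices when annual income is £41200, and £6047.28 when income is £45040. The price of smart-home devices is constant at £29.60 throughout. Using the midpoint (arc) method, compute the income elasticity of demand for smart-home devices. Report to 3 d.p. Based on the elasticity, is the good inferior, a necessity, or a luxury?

With a constant price, Q₁ = 5061.60/29.60 = 171.000 and Q₂ = 6047.28/29.60 = 204.300 (equivalently, work directly with expenditure since P cancels).
Midpoint %ΔQ = (6047.28 − 5061.60)/5554.44 = 0.17746; midpoint %ΔI = (45040 − 41200)/43120 = 0.08905.
η = 0.17746 / 0.08905 = 1.993.
η > 1 ⇒ luxury.

1.993 (luxury)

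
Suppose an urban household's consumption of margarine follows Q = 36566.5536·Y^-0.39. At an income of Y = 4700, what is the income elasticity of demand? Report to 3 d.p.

-0.390

For Q = A·Y^β the income elasticity is constant and equal to β.
Here β = -0.39, so η = -0.390.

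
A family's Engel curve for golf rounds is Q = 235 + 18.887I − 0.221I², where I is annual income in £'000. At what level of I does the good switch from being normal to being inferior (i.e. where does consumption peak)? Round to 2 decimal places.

42.73

dQ/dI = 18.887 − 0.442I.
The good is inferior where dQ/dI < 0. Setting dQ/dI = 0 gives I = 18.887 / 0.442 = 42.73.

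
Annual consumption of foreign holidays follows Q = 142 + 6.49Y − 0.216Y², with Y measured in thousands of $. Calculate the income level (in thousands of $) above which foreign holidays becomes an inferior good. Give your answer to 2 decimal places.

15.02

dQ/dY = 6.49 − 0.432Y.
The good is inferior where dQ/dY < 0. Setting dQ/dY = 0 gives Y = 6.49 / 0.432 = 15.02.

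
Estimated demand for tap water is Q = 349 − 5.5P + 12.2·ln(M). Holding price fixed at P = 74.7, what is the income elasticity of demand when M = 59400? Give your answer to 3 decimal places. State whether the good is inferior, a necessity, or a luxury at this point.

At P = 74.7, M = 59400: Q = 72.253.
Holding P constant, ∂Q/∂M = 12.2/M = 0.000205387.
η_M = (∂Q/∂M)·(M/Q) = 0.000205387 × (59400/72.253) = 0.169.
Since 0 < η < 1, this is a necessity.

0.169 (necessity)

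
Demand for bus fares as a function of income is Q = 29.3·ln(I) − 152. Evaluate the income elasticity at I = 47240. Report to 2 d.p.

At I = 47240: Q = 163.356.
dQ/dI = 29.3/I = 0.000620237 at this income.
η = (dQ/dI)·(I/Q) = 0.000620237 × (47240/163.356) = 0.18.

0.18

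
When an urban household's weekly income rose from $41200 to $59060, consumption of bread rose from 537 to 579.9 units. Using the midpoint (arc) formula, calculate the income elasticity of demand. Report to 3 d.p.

ΔQ = 579.9 − 537 = 42.9; midpoint Q̄ = (537 + 579.9)/2 = 558.45.
ΔI = 59060 − 41200 = 17860; midpoint Ī = (41200 + 59060)/2 = 50130.
η = (ΔQ/Q̄) ÷ (ΔI/Ī) = (42.9/558.45) ÷ (17860/50130) = 0.216.

0.216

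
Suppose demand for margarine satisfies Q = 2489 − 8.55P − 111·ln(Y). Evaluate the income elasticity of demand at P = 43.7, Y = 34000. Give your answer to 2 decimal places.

-0.12

At P = 43.7, Y = 34000: Q = 957.178.
Holding P constant, ∂Q/∂Y = -111/Y = -0.00326471.
η_Y = (∂Q/∂Y)·(Y/Q) = -0.00326471 × (34000/957.178) = -0.12.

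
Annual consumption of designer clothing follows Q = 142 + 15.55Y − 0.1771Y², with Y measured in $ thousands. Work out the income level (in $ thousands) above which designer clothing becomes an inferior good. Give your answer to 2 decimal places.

43.90

dQ/dY = 15.55 − 0.3542Y.
The good is inferior where dQ/dY < 0. Setting dQ/dY = 0 gives Y = 15.55 / 0.3542 = 43.90.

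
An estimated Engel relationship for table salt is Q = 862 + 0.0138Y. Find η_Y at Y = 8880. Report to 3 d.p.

0.124

At Y = 8880: Q = 984.544.
dQ/dY = 0.0138.
η = (dQ/dY)·(Y/Q) = 0.0138 × (8880/984.544) = 0.124.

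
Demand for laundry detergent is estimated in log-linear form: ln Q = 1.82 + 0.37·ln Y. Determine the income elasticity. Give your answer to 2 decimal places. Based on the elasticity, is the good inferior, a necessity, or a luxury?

0.37 (necessity)

In a log-linear demand, the coefficient on ln Y is the income elasticity.
So η = 0.37.
0 < η < 1 ⇒ necessity.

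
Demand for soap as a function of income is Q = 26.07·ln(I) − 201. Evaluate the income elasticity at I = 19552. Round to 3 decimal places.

0.461

At I = 19552: Q = 56.593.
dQ/dI = 26.07/I = 0.00133337 at this income.
η = (dQ/dI)·(I/Q) = 0.00133337 × (19552/56.593) = 0.461.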